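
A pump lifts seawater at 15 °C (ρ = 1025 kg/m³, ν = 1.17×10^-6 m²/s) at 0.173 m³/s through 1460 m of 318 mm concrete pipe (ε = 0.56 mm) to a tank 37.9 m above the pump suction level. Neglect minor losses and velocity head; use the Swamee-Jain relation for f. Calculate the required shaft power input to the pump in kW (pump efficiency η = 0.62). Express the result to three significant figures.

V = 4Q/(πD²) = 2.178 m/s; Re = 5.92×10^5; ε/D = 0.00176; f = 0.02309
h_f = f(L/D)V²/2g = 25.64 m
Total head H = z + h_f = 37.9 + 25.64 = 63.54 m
P_hyd = ρgQH = 1025·9.81·0.173·63.54 = 110.5 kW
P_shaft = P_hyd/η = 110.5/0.62 = 178.3 kW

P_shaft ≈ 178 kW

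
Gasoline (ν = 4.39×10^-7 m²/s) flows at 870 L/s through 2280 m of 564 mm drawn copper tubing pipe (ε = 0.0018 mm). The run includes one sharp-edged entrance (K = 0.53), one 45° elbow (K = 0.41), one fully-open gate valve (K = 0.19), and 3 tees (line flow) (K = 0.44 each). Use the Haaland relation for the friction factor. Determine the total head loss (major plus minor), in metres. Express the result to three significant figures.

V = 4Q/(πD²) = 3.482 m/s; V²/2g = 0.6181 m
Re = 4.47×10^6, ε/D = 3.19×10^-6 → f = 0.009295 (Haaland)
Major: h_f = f(L/D)·V²/2g = 0.009295·4043·0.6181 = 23.22 m
Minor: ΣK = 2.45; h_m = ΣK·V²/2g = 1.514 m
Total H_L = 23.22 + 1.514 = 24.74 m

H_L ≈ 24.7 m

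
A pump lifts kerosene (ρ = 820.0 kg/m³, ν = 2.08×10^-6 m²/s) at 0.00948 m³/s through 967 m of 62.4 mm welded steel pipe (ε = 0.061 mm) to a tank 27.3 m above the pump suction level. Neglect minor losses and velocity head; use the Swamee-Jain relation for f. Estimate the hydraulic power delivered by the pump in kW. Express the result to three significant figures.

P_hyd ≈ 15.1 kW

V = 4Q/(πD²) = 3.100 m/s; Re = 9.30×10^4; ε/D = 9.78×10^-4; f = 0.02242
h_f = f(L/D)V²/2g = 170.2 m
Total head H = z + h_f = 27.3 + 170.2 = 197.5 m
P_hyd = ρgQH = 820.0·9.81·0.00948·197.5 = 15.06 kW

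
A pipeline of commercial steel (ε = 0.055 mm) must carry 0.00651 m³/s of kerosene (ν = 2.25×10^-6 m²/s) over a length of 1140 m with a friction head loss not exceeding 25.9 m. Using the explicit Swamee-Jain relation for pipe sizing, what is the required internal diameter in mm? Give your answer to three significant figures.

D ≈ 82.4 mm

Swamee-Jain (Type III): D = 0.66·[ε^1.25·(LQ²/(gh_f))^4.75 + ν·Q^9.4·(L/(gh_f))^5.2]^0.04
LQ²/(gh_f) = 1.902×10^-4; L/(gh_f) = 4.487
Term 1 = ε^1.25·(…)^4.75 = 1.00×10^-23; Term 2 = ν·Q^9.4·(…)^5.2 = 1.55×10^-23
D = 0.66·(1.00×10^-23 + 1.55×10^-23)^0.04 = 0.08238 m = 82.4 mm
Check: V = 1.22 m/s, Re = 4.47×10^4, f = 0.02359, h_f = 24.8 m ≈ 25.9 m ✓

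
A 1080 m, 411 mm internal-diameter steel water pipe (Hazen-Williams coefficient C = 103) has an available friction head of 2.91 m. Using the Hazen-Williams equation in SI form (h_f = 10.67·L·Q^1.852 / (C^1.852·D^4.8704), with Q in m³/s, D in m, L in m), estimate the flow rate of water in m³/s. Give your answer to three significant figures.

Q ≈ 0.113 m³/s

Rearranging: Q = [h_f·C^1.852·D^4.8704 / (10.67·L)]^(1/1.852)
Q = [2.91·103^1.852·0.411^4.8704 / (10.67·1080)]^0.540 = 0.1134 m³/s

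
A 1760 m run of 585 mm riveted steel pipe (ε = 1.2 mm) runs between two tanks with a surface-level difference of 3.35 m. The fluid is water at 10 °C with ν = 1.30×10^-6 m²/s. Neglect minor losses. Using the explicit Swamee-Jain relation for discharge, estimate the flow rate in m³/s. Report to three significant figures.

Q ≈ 0.257 m³/s

Swamee-Jain (Type II): Q = -0.965·√(gD⁵h_f/L)·ln[ε/(3.7D) + √(3.17ν²L/(gD³h_f))]
√(gD⁵h_f/L) = √(9.81·0.585⁵·3.35/1760) = 0.03577
ε/(3.7D) = 5.54×10^-4; √(3.17ν²L/(gD³h_f)) = 3.79×10^-5
Q = -0.965·0.03577·ln(5.923×10^-4) = 0.2565 m³/s
Check: V = 0.954 m/s, Re = 4.29×10^5, f = 0.02412, h_f = 3.37 m ≈ 3.35 m ✓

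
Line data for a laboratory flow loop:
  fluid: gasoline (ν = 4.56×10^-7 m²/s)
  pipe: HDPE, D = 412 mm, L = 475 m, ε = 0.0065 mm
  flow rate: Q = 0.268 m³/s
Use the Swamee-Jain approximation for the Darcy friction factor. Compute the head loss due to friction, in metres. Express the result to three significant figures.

h_f ≈ 2.63 m

V = 4Q/(πD²) = 4·0.268/(π·0.412²) = 2.010 m/s
Re = VD/ν = 2.010·0.412/4.56×10^-7 = 1.82×10^6 → turbulent
ε/D = 0.0065/412 = 1.58×10^-5
Swamee-Jain: f = 0.01106
h_f = f(L/D)V²/(2g) = 0.01106·(475/0.412)·2.010²/(2·9.81) = 2.627 m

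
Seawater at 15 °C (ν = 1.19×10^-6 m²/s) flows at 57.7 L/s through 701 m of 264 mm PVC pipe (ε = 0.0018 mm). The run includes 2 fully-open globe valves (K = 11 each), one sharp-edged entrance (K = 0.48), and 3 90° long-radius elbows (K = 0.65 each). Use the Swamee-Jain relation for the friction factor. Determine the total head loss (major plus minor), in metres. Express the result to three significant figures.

H_L ≈ 3.66 m

V = 4Q/(πD²) = 1.054 m/s; V²/2g = 0.05663 m
Re = 2.34×10^5, ε/D = 6.82×10^-6 → f = 0.01514 (Swamee-Jain)
Major: h_f = f(L/D)·V²/2g = 0.01514·2655·0.05663 = 2.276 m
Minor: ΣK = 24.4; h_m = ΣK·V²/2g = 1.384 m
Total H_L = 2.276 + 1.384 = 3.660 m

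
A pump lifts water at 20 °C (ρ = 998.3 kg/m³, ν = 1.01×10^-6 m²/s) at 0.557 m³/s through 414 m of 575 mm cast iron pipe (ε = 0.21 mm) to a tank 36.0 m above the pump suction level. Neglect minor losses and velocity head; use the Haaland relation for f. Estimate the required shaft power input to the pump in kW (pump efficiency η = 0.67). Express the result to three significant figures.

V = 4Q/(πD²) = 2.145 m/s; Re = 1.22×10^6; ε/D = 3.65×10^-4; f = 0.01607
h_f = f(L/D)V²/2g = 2.713 m
Total head H = z + h_f = 36.0 + 2.713 = 38.71 m
P_hyd = ρgQH = 998.3·9.81·0.557·38.71 = 211.2 kW
P_shaft = P_hyd/η = 211.2/0.67 = 315.2 kW

P_shaft ≈ 315 kW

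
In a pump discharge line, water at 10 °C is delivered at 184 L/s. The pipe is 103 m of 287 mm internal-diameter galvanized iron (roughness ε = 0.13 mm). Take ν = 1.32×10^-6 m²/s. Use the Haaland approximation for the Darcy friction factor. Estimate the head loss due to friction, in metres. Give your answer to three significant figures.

V = 4Q/(πD²) = 4·0.184/(π·0.287²) = 2.844 m/s
Re = VD/ν = 2.844·0.287/1.32×10^-6 = 6.18×10^5 → turbulent
ε/D = 0.13/287 = 4.53×10^-4
Haaland: f = 0.01711
h_f = f(L/D)V²/(2g) = 0.01711·(103/0.287)·2.844²/(2·9.81) = 2.532 m

h_f ≈ 2.53 m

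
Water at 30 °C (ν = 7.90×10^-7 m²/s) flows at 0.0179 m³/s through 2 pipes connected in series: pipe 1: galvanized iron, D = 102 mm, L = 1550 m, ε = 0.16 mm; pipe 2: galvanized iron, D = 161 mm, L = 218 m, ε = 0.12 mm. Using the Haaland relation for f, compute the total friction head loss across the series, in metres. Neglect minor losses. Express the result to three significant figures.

Pipe 1: V = 2.191 m/s, Re = 2.83×10^5, ε/D = 0.00157, f = 0.02268, h_1 = f(L/D)V²/2g = 84.31 m
Pipe 2: V = 0.8792 m/s, Re = 1.79×10^5, ε/D = 7.45×10^-4, f = 0.01998, h_2 = f(L/D)V²/2g = 1.066 m
Series → Q common, losses add: H = Σh = 85.38 m

H ≈ 85.4 m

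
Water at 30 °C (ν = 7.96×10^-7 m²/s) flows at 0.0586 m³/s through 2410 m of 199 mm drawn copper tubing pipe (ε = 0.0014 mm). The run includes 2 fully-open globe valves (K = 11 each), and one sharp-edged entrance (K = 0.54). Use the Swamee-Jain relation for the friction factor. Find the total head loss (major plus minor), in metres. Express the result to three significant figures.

H_L ≈ 33.3 m

V = 4Q/(πD²) = 1.884 m/s; V²/2g = 0.1809 m
Re = 4.71×10^5, ε/D = 7.04×10^-6 → f = 0.01334 (Swamee-Jain)
Major: h_f = f(L/D)·V²/2g = 0.01334·12111·0.1809 = 29.23 m
Minor: ΣK = 22.5; h_m = ΣK·V²/2g = 4.078 m
Total H_L = 29.23 + 4.078 = 33.31 m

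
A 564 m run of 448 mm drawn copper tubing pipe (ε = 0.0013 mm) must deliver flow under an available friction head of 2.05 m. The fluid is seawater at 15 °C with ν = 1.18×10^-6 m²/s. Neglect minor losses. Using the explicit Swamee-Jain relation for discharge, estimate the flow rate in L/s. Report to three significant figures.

Q ≈ 249 L/s

Swamee-Jain (Type II): Q = -0.965·√(gD⁵h_f/L)·ln[ε/(3.7D) + √(3.17ν²L/(gD³h_f))]
√(gD⁵h_f/L) = √(9.81·0.448⁵·2.05/564) = 0.02537
ε/(3.7D) = 7.84×10^-7; √(3.17ν²L/(gD³h_f)) = 3.71×10^-5
Q = -0.965·0.02537·ln(3.789×10^-5) = 0.2492 m³/s
Check: V = 1.58 m/s, Re = 6.00×10^5, f = 0.01273, h_f = 2.04 m ≈ 2.05 m ✓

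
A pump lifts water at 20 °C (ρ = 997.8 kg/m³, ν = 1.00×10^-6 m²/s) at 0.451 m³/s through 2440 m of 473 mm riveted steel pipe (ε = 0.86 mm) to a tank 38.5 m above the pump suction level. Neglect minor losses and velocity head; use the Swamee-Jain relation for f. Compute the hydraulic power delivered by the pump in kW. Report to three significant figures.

P_hyd ≈ 346 kW

V = 4Q/(πD²) = 2.567 m/s; Re = 1.21×10^6; ε/D = 0.00182; f = 0.02307
h_f = f(L/D)V²/2g = 39.96 m
Total head H = z + h_f = 38.5 + 39.96 = 78.46 m
P_hyd = ρgQH = 997.8·9.81·0.451·78.46 = 346.4 kW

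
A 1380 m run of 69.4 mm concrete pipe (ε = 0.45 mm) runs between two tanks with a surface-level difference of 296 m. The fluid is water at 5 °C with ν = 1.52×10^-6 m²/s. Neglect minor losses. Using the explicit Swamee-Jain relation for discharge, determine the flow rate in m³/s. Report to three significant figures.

Swamee-Jain (Type II): Q = -0.965·√(gD⁵h_f/L)·ln[ε/(3.7D) + √(3.17ν²L/(gD³h_f))]
√(gD⁵h_f/L) = √(9.81·0.0694⁵·296/1380) = 0.001841
ε/(3.7D) = 0.00175; √(3.17ν²L/(gD³h_f)) = 1.02×10^-4
Q = -0.965·0.001841·ln(0.001855) = 0.01117 m³/s
Check: V = 2.95 m/s, Re = 1.35×10^5, f = 0.03371, h_f = 298 m ≈ 296 m ✓

Q ≈ 0.0112 m³/s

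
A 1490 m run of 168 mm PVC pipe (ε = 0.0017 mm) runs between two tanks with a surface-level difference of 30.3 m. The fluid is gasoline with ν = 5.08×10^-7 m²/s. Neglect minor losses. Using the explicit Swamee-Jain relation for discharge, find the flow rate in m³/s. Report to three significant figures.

Q ≈ 0.0516 m³/s

Swamee-Jain (Type II): Q = -0.965·√(gD⁵h_f/L)·ln[ε/(3.7D) + √(3.17ν²L/(gD³h_f))]
√(gD⁵h_f/L) = √(9.81·0.168⁵·30.3/1490) = 0.005167
ε/(3.7D) = 2.73×10^-6; √(3.17ν²L/(gD³h_f)) = 2.94×10^-5
Q = -0.965·0.005167·ln(3.214×10^-5) = 0.05158 m³/s
Check: V = 2.33 m/s, Re = 7.70×10^5, f = 0.01235, h_f = 30.2 m ≈ 30.3 m ✓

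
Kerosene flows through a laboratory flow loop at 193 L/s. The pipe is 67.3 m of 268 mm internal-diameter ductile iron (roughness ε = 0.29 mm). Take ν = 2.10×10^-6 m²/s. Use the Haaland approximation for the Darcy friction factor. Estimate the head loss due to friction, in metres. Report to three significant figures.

h_f ≈ 3.09 m

V = 4Q/(πD²) = 4·0.193/(π·0.268²) = 3.421 m/s
Re = VD/ν = 3.421·0.268/2.10×10^-6 = 4.37×10^5 → turbulent
ε/D = 0.29/268 = 0.00108
Haaland: f = 0.02062
h_f = f(L/D)V²/(2g) = 0.02062·(67.3/0.268)·3.421²/(2·9.81) = 3.090 m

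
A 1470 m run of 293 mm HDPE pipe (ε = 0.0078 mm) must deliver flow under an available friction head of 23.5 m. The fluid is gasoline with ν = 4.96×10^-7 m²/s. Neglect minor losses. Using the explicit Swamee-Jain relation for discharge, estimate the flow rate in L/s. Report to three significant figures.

Q ≈ 191 L/s

Swamee-Jain (Type II): Q = -0.965·√(gD⁵h_f/L)·ln[ε/(3.7D) + √(3.17ν²L/(gD³h_f))]
√(gD⁵h_f/L) = √(9.81·0.293⁵·23.5/1470) = 0.01840
ε/(3.7D) = 7.19×10^-6; √(3.17ν²L/(gD³h_f)) = 1.41×10^-5
Q = -0.965·0.01840·ln(2.126×10^-5) = 0.1911 m³/s
Check: V = 2.83 m/s, Re = 1.67×10^6, f = 0.01148, h_f = 23.6 m ≈ 23.5 m ✓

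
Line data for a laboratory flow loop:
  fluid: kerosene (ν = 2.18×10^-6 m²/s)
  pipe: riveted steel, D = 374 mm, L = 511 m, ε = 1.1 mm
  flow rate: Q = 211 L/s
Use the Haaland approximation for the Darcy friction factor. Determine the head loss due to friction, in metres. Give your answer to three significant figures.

h_f ≈ 6.79 m

V = 4Q/(πD²) = 4·0.211/(π·0.374²) = 1.921 m/s
Re = VD/ν = 1.921·0.374/2.18×10^-6 = 3.30×10^5 → turbulent
ε/D = 1.1/374 = 0.00294
Haaland: f = 0.02645
h_f = f(L/D)V²/(2g) = 0.02645·(511/0.374)·1.921²/(2·9.81) = 6.794 m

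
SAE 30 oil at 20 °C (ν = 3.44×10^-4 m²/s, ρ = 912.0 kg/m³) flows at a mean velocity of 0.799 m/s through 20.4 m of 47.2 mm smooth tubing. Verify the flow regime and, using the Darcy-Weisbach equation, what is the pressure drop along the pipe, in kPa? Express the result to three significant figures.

Δp ≈ 73.5 kPa

Re = VD/ν = 0.799·0.04720/3.44×10^-4 = 110 → laminar (Re < 2300)
f = 64/Re = 0.5838
h_f = f(L/D)V²/(2g) = 0.5838·(20.4/0.04720)·0.799²/(2·9.81) = 8.210 m
Δp = ρg·h_f = 912.0·9.81·8.210 = 73.45 kPa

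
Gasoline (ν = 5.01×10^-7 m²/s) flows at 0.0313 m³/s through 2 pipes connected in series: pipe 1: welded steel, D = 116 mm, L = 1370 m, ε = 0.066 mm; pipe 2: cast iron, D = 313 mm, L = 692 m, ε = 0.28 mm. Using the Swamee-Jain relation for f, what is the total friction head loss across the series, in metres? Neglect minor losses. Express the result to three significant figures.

H ≈ 95.2 m

Pipe 1: V = 2.962 m/s, Re = 6.86×10^5, ε/D = 5.69×10^-4, f = 0.01796, h_1 = f(L/D)V²/2g = 94.84 m
Pipe 2: V = 0.4068 m/s, Re = 2.54×10^5, ε/D = 8.95×10^-4, f = 0.02047, h_2 = f(L/D)V²/2g = 0.3817 m
Series → Q common, losses add: H = Σh = 95.22 m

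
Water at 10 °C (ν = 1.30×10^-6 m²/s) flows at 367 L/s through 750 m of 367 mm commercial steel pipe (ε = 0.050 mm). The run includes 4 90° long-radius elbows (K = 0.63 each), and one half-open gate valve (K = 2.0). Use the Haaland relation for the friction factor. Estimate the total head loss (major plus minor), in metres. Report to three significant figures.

V = 4Q/(πD²) = 3.469 m/s; V²/2g = 0.6135 m
Re = 9.79×10^5, ε/D = 1.36×10^-4 → f = 0.01385 (Haaland)
Major: h_f = f(L/D)·V²/2g = 0.01385·2044·0.6135 = 17.36 m
Minor: ΣK = 4.52; h_m = ΣK·V²/2g = 2.773 m
Total H_L = 17.36 + 2.773 = 20.14 m

H_L ≈ 20.1 m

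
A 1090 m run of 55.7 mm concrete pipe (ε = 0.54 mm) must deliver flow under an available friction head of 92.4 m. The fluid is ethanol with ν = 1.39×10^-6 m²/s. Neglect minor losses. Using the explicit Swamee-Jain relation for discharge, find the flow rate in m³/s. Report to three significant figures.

Q ≈ 0.00378 m³/s

Swamee-Jain (Type II): Q = -0.965·√(gD⁵h_f/L)·ln[ε/(3.7D) + √(3.17ν²L/(gD³h_f))]
√(gD⁵h_f/L) = √(9.81·0.0557⁵·92.4/1090) = 6.677×10^-4
ε/(3.7D) = 0.00262; √(3.17ν²L/(gD³h_f)) = 2.06×10^-4
Q = -0.965·6.677×10^-4·ln(0.002827) = 0.003781 m³/s
Check: V = 1.55 m/s, Re = 6.22×10^4, f = 0.03882, h_f = 93.2 m ≈ 92.4 m ✓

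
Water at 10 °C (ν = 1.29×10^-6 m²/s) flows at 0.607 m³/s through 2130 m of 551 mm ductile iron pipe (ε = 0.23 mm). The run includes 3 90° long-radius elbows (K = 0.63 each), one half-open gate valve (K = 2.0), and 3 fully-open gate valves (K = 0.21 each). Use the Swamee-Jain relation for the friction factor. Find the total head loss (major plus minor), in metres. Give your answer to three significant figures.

H_L ≈ 22.8 m

V = 4Q/(πD²) = 2.546 m/s; V²/2g = 0.3303 m
Re = 1.09×10^6, ε/D = 4.17×10^-4 → f = 0.01667 (Swamee-Jain)
Major: h_f = f(L/D)·V²/2g = 0.01667·3866·0.3303 = 21.28 m
Minor: ΣK = 4.52; h_m = ΣK·V²/2g = 1.493 m
Total H_L = 21.28 + 1.493 = 22.77 m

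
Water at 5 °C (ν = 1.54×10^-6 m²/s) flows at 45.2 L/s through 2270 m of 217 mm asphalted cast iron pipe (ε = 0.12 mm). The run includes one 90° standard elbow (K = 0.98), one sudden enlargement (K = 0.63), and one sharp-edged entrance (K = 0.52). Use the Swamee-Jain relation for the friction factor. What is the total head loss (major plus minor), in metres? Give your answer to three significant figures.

H_L ≈ 15.7 m

V = 4Q/(πD²) = 1.222 m/s; V²/2g = 0.07613 m
Re = 1.72×10^5, ε/D = 5.53×10^-4 → f = 0.01947 (Swamee-Jain)
Major: h_f = f(L/D)·V²/2g = 0.01947·10461·0.07613 = 15.50 m
Minor: ΣK = 2.13; h_m = ΣK·V²/2g = 0.1622 m
Total H_L = 15.50 + 0.1622 = 15.66 m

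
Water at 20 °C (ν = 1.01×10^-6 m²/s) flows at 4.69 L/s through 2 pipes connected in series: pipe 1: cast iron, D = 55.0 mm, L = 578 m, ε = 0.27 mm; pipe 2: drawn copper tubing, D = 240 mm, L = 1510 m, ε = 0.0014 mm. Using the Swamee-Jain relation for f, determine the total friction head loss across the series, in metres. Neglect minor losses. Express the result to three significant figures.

H ≈ 65.5 m

Pipe 1: V = 1.974 m/s, Re = 1.07×10^5, ε/D = 0.00491, f = 0.03133, h_1 = f(L/D)V²/2g = 65.39 m
Pipe 2: V = 0.1037 m/s, Re = 2.46×10^4, ε/D = 5.83×10^-6, f = 0.02453, h_2 = f(L/D)V²/2g = 0.08455 m
Series → Q common, losses add: H = Σh = 65.48 m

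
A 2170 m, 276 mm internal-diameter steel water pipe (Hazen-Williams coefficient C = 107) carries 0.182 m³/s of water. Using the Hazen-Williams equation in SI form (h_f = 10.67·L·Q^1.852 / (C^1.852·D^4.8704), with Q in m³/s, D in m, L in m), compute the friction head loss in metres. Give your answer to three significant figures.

h_f ≈ 91.0 m

h_f = 10.67·2170·0.182^1.852 / (107^1.852·0.276^4.8704) = 90.96 m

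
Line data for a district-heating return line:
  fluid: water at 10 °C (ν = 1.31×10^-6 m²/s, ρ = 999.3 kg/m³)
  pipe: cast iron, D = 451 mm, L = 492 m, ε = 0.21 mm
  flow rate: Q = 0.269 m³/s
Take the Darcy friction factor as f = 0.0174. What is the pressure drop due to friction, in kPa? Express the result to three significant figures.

V = 4Q/(πD²) = 4·0.269/(π·0.451²) = 1.684 m/s
h_f = f(L/D)V²/(2g) = 0.01740·(492/0.451)·1.684²/(2·9.81) = 2.743 m
Δp = ρg·h_f = 999.3·9.81·2.743 = 26.89 kPa

Δp ≈ 26.9 kPa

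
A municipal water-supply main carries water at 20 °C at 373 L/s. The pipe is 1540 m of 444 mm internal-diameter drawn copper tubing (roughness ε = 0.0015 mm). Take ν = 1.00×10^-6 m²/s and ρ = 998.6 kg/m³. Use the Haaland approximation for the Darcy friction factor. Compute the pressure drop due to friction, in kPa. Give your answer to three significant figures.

V = 4Q/(πD²) = 4·0.373/(π·0.444²) = 2.409 m/s
Re = VD/ν = 2.409·0.444/1.00×10^-6 = 1.07×10^6 → turbulent
ε/D = 0.0015/444 = 3.38×10^-6
Haaland: f = 0.01151
h_f = f(L/D)V²/(2g) = 0.01151·(1540/0.444)·2.409²/(2·9.81) = 11.81 m
Δp = ρg·h_f = 998.6·9.81·11.81 = 115.7 kPa

Δp ≈ 116 kPa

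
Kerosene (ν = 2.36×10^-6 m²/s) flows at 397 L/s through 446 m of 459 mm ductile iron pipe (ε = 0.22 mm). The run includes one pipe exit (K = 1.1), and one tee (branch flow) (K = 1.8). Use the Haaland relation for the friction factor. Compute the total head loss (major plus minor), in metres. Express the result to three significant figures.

V = 4Q/(πD²) = 2.399 m/s; V²/2g = 0.2934 m
Re = 4.67×10^5, ε/D = 4.79×10^-4 → f = 0.01750 (Haaland)
Major: h_f = f(L/D)·V²/2g = 0.01750·971.7·0.2934 = 4.989 m
Minor: ΣK = 2.90; h_m = ΣK·V²/2g = 0.8508 m
Total H_L = 4.989 + 0.8508 = 5.840 m

H_L ≈ 5.84 m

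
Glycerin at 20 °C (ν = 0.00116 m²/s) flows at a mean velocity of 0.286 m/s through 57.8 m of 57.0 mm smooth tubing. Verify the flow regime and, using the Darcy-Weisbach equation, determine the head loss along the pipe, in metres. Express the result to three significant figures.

Re = VD/ν = 0.286·0.05700/0.00116 = 14.1 → laminar (Re < 2300)
f = 64/Re = 4.554
h_f = f(L/D)V²/(2g) = 4.554·(57.8/0.05700)·0.286²/(2·9.81) = 19.25 m

h_f ≈ 19.3 m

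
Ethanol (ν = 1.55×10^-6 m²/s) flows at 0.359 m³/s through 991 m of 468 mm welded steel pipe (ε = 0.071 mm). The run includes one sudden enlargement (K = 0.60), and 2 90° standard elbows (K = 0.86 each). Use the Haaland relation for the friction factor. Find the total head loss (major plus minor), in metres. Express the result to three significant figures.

V = 4Q/(πD²) = 2.087 m/s; V²/2g = 0.2220 m
Re = 6.30×10^5, ε/D = 1.52×10^-4 → f = 0.01451 (Haaland)
Major: h_f = f(L/D)·V²/2g = 0.01451·2118·0.2220 = 6.821 m
Minor: ΣK = 2.32; h_m = ΣK·V²/2g = 0.5150 m
Total H_L = 6.821 + 0.5150 = 7.336 m

H_L ≈ 7.34 m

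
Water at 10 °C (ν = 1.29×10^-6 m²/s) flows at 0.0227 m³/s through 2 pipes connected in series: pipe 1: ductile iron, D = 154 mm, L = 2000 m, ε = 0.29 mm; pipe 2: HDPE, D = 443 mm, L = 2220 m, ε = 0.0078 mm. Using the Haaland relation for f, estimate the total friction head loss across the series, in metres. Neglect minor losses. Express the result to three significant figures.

Pipe 1: V = 1.219 m/s, Re = 1.45×10^5, ε/D = 0.00188, f = 0.02420, h_1 = f(L/D)V²/2g = 23.79 m
Pipe 2: V = 0.1473 m/s, Re = 5.06×10^4, ε/D = 1.76×10^-5, f = 0.02070, h_2 = f(L/D)V²/2g = 0.1147 m
Series → Q common, losses add: H = Σh = 23.91 m

H ≈ 23.9 m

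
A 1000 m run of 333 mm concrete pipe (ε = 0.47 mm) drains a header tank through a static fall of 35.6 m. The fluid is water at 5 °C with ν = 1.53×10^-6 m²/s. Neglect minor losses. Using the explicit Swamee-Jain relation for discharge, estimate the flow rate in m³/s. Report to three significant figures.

Swamee-Jain (Type II): Q = -0.965·√(gD⁵h_f/L)·ln[ε/(3.7D) + √(3.17ν²L/(gD³h_f))]
√(gD⁵h_f/L) = √(9.81·0.333⁵·35.6/1000) = 0.03782
ε/(3.7D) = 3.81×10^-4; √(3.17ν²L/(gD³h_f)) = 2.40×10^-5
Q = -0.965·0.03782·ln(4.055×10^-4) = 0.2850 m³/s
Check: V = 3.27 m/s, Re = 7.12×10^5, f = 0.02182, h_f = 35.8 m ≈ 35.6 m ✓

Q ≈ 0.285 m³/s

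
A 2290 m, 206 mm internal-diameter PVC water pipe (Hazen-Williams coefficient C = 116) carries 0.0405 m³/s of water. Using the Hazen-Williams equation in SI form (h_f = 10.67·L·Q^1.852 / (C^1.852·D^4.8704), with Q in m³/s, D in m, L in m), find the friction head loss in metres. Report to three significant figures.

h_f ≈ 21.3 m

h_f = 10.67·2290·0.0405^1.852 / (116^1.852·0.206^4.8704) = 21.25 m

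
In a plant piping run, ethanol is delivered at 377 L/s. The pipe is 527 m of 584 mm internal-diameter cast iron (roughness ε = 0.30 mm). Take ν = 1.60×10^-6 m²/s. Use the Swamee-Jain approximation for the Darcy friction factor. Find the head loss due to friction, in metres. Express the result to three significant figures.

h_f ≈ 1.63 m

V = 4Q/(πD²) = 4·0.377/(π·0.584²) = 1.407 m/s
Re = VD/ν = 1.407·0.584/1.60×10^-6 = 5.14×10^5 → turbulent
ε/D = 0.30/584 = 5.14×10^-4
Swamee-Jain: f = 0.01784
h_f = f(L/D)V²/(2g) = 0.01784·(527/0.584)·1.407²/(2·9.81) = 1.625 m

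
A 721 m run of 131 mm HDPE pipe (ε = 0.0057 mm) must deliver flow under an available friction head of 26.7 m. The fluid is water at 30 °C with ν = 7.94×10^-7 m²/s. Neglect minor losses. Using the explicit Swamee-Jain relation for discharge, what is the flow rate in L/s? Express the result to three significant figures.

Q ≈ 35.0 L/s

Swamee-Jain (Type II): Q = -0.965·√(gD⁵h_f/L)·ln[ε/(3.7D) + √(3.17ν²L/(gD³h_f))]
√(gD⁵h_f/L) = √(9.81·0.131⁵·26.7/721) = 0.003744
ε/(3.7D) = 1.18×10^-5; √(3.17ν²L/(gD³h_f)) = 4.95×10^-5
Q = -0.965·0.003744·ln(6.123×10^-5) = 0.03505 m³/s
Check: V = 2.60 m/s, Re = 4.29×10^5, f = 0.01406, h_f = 26.7 m ≈ 26.7 m ✓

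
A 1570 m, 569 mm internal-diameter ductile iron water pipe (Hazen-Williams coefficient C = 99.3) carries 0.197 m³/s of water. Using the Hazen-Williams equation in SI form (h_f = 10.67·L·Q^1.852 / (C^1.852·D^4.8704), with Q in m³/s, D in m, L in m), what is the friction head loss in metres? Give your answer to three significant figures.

h_f = 10.67·1570·0.197^1.852 / (99.3^1.852·0.569^4.8704) = 2.581 m

h_f ≈ 2.58 m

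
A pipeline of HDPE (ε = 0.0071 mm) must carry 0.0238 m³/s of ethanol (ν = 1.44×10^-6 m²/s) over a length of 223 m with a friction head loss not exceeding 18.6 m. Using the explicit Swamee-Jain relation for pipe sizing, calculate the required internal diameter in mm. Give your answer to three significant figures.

Swamee-Jain (Type III): D = 0.66·[ε^1.25·(LQ²/(gh_f))^4.75 + ν·Q^9.4·(L/(gh_f))^5.2]^0.04
LQ²/(gh_f) = 6.923×10^-4; L/(gh_f) = 1.222
Term 1 = ε^1.25·(…)^4.75 = 3.59×10^-22; Term 2 = ν·Q^9.4·(…)^5.2 = 2.25×10^-21
D = 0.66·(3.59×10^-22 + 2.25×10^-21)^0.04 = 0.09912 m = 99.1 mm
Check: V = 3.08 m/s, Re = 2.12×10^5, f = 0.01600, h_f = 17.5 m ≈ 18.6 m ✓

D ≈ 99.1 mm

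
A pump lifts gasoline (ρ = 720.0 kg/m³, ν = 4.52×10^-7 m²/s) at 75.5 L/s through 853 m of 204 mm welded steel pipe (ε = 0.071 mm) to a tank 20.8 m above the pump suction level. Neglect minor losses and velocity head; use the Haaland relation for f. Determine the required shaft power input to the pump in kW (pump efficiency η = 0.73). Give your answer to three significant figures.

P_shaft ≈ 28.5 kW

V = 4Q/(πD²) = 2.310 m/s; Re = 1.04×10^6; ε/D = 3.48×10^-4; f = 0.01600
h_f = f(L/D)V²/2g = 18.19 m
Total head H = z + h_f = 20.8 + 18.19 = 38.99 m
P_hyd = ρgQH = 720.0·9.81·0.0755·38.99 = 20.79 kW
P_shaft = P_hyd/η = 20.79/0.73 = 28.49 kW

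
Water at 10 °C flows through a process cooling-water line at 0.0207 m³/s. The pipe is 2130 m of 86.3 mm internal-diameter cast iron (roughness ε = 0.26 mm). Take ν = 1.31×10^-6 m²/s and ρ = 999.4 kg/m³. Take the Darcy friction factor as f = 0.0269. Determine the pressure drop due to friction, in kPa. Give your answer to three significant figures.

Δp ≈ 4150 kPa

V = 4Q/(πD²) = 4·0.0207/(π·0.0863²) = 3.539 m/s
h_f = f(L/D)V²/(2g) = 0.02690·(2130/0.0863)·3.539²/(2·9.81) = 423.8 m
Δp = ρg·h_f = 999.4·9.81·423.8 = 4155 kPa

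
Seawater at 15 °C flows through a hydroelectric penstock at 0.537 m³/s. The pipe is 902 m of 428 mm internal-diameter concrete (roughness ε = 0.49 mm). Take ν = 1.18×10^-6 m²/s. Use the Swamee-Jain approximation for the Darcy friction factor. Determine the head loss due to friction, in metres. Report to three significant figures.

V = 4Q/(πD²) = 4·0.537/(π·0.428²) = 3.732 m/s
Re = VD/ν = 3.732·0.428/1.18×10^-6 = 1.35×10^6 → turbulent
ε/D = 0.49/428 = 0.00114
Swamee-Jain: f = 0.02058
h_f = f(L/D)V²/(2g) = 0.02058·(902/0.428)·3.732²/(2·9.81) = 30.79 m

h_f ≈ 30.8 m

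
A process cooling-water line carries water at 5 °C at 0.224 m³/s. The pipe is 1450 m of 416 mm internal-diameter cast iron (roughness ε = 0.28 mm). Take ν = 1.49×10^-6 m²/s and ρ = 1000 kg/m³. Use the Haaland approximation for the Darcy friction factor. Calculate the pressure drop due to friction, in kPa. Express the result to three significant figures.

Δp ≈ 88.3 kPa

V = 4Q/(πD²) = 4·0.224/(π·0.416²) = 1.648 m/s
Re = VD/ν = 1.648·0.416/1.49×10^-6 = 4.60×10^5 → turbulent
ε/D = 0.28/416 = 6.73×10^-4
Haaland: f = 0.01865
h_f = f(L/D)V²/(2g) = 0.01865·(1450/0.416)·1.648²/(2·9.81) = 9.000 m
Δp = ρg·h_f = 1000·9.81·9.000 = 88.29 kPa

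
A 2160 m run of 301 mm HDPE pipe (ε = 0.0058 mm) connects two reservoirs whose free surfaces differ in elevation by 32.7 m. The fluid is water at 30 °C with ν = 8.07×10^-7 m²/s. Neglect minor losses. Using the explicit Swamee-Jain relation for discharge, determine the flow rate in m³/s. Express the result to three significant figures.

Swamee-Jain (Type II): Q = -0.965·√(gD⁵h_f/L)·ln[ε/(3.7D) + √(3.17ν²L/(gD³h_f))]
√(gD⁵h_f/L) = √(9.81·0.301⁵·32.7/2160) = 0.01916
ε/(3.7D) = 5.21×10^-6; √(3.17ν²L/(gD³h_f)) = 2.26×10^-5
Q = -0.965·0.01916·ln(2.779×10^-5) = 0.1939 m³/s
Check: V = 2.73 m/s, Re = 1.02×10^6, f = 0.01204, h_f = 32.7 m ≈ 32.7 m ✓

Q ≈ 0.194 m³/s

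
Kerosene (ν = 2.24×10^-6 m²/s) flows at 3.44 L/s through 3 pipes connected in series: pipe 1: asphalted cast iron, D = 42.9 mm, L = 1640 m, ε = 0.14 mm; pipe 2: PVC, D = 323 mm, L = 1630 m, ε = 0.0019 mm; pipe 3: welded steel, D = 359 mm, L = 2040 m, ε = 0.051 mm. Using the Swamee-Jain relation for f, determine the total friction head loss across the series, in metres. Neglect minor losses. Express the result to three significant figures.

H ≈ 327 m

Pipe 1: V = 2.380 m/s, Re = 4.56×10^4, ε/D = 0.00326, f = 0.02966, h_1 = f(L/D)V²/2g = 327.4 m
Pipe 2: V = 0.04198 m/s, Re = 6050, ε/D = 5.88×10^-6, f = 0.03575, h_2 = f(L/D)V²/2g = 0.01620 m
Pipe 3: V = 0.03398 m/s, Re = 5450, ε/D = 1.42×10^-4, f = 0.03707, h_3 = f(L/D)V²/2g = 0.01240 m
Series → Q common, losses add: H = Σh = 327.4 m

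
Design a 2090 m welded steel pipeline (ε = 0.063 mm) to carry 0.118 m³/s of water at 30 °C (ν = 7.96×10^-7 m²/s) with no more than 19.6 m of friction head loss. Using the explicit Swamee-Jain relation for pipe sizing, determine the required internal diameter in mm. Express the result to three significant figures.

Swamee-Jain (Type III): D = 0.66·[ε^1.25·(LQ²/(gh_f))^4.75 + ν·Q^9.4·(L/(gh_f))^5.2]^0.04
LQ²/(gh_f) = 0.1514; L/(gh_f) = 10.87
Term 1 = ε^1.25·(…)^4.75 = 7.15×10^-10; Term 2 = ν·Q^9.4·(…)^5.2 = 3.67×10^-10
D = 0.66·(7.15×10^-10 + 3.67×10^-10)^0.04 = 0.2890 m = 289 mm
Check: V = 1.80 m/s, Re = 6.53×10^5, f = 0.01536, h_f = 18.3 m ≈ 19.6 m ✓

D ≈ 289 mm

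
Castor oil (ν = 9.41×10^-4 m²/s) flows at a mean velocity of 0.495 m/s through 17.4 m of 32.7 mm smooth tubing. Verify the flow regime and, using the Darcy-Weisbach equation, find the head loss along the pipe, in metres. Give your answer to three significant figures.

h_f ≈ 24.7 m

Re = VD/ν = 0.495·0.03270/9.41×10^-4 = 17.2 → laminar (Re < 2300)
f = 64/Re = 3.721
h_f = f(L/D)V²/(2g) = 3.721·(17.4/0.03270)·0.495²/(2·9.81) = 24.72 m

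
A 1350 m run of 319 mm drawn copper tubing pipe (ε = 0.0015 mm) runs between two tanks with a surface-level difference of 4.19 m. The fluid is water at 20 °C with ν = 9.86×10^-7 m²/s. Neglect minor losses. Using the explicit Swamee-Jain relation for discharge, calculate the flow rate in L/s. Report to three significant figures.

Swamee-Jain (Type II): Q = -0.965·√(gD⁵h_f/L)·ln[ε/(3.7D) + √(3.17ν²L/(gD³h_f))]
√(gD⁵h_f/L) = √(9.81·0.319⁵·4.19/1350) = 0.01003
ε/(3.7D) = 1.27×10^-6; √(3.17ν²L/(gD³h_f)) = 5.58×10^-5
Q = -0.965·0.01003·ln(5.711×10^-5) = 0.09456 m³/s
Check: V = 1.18 m/s, Re = 3.83×10^5, f = 0.01380, h_f = 4.17 m ≈ 4.19 m ✓

Q ≈ 94.6 L/s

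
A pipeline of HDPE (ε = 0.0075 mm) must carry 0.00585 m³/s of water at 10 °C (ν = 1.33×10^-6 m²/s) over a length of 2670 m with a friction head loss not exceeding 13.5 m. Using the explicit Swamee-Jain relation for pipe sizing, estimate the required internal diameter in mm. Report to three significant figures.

D ≈ 104 mm

Swamee-Jain (Type III): D = 0.66·[ε^1.25·(LQ²/(gh_f))^4.75 + ν·Q^9.4·(L/(gh_f))^5.2]^0.04
LQ²/(gh_f) = 6.900×10^-4; L/(gh_f) = 20.16
Term 1 = ε^1.25·(…)^4.75 = 3.79×10^-22; Term 2 = ν·Q^9.4·(…)^5.2 = 8.29×10^-21
D = 0.66·(3.79×10^-22 + 8.29×10^-21)^0.04 = 0.1040 m = 104 mm
Check: V = 0.689 m/s, Re = 5.38×10^4, f = 0.02072, h_f = 12.9 m ≈ 13.5 m ✓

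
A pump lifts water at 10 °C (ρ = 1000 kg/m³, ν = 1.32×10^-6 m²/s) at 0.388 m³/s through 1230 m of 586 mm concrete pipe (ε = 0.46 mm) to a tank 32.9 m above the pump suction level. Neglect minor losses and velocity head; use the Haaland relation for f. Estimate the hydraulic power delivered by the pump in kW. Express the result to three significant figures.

P_hyd ≈ 141 kW

V = 4Q/(πD²) = 1.439 m/s; Re = 6.39×10^5; ε/D = 7.85×10^-4; f = 0.01905
h_f = f(L/D)V²/2g = 4.219 m
Total head H = z + h_f = 32.9 + 4.219 = 37.12 m
P_hyd = ρgQH = 1000·9.81·0.388·37.12 = 141.3 kW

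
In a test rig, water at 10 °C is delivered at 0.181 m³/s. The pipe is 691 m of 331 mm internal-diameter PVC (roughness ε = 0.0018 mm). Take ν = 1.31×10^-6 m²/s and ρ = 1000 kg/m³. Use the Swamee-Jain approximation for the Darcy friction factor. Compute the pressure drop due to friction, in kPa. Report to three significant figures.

V = 4Q/(πD²) = 4·0.181/(π·0.331²) = 2.103 m/s
Re = VD/ν = 2.103·0.331/1.31×10^-6 = 5.31×10^5 → turbulent
ε/D = 0.0018/331 = 5.44×10^-6
Swamee-Jain: f = 0.01304
h_f = f(L/D)V²/(2g) = 0.01304·(691/0.331)·2.103²/(2·9.81) = 6.139 m
Δp = ρg·h_f = 1000·9.81·6.139 = 60.22 kPa

Δp ≈ 60.2 kPa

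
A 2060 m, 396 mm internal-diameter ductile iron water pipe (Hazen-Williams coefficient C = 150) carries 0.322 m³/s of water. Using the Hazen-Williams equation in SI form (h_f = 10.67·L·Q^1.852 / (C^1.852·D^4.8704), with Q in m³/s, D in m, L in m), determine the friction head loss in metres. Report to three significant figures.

h_f = 10.67·2060·0.322^1.852 / (150^1.852·0.396^4.8704) = 22.90 m

h_f ≈ 22.9 m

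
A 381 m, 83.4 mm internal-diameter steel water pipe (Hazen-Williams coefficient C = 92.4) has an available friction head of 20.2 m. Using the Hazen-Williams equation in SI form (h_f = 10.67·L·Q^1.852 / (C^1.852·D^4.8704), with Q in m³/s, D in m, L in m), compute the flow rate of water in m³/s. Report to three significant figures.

Q ≈ 0.00767 m³/s

Rearranging: Q = [h_f·C^1.852·D^4.8704 / (10.67·L)]^(1/1.852)
Q = [20.2·92.4^1.852·0.0834^4.8704 / (10.67·381)]^0.540 = 0.007667 m³/s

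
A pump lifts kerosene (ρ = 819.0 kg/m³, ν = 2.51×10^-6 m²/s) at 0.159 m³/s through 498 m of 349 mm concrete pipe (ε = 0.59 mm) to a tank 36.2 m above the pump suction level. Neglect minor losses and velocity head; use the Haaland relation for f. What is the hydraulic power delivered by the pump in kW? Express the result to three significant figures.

P_hyd ≈ 52.2 kW

V = 4Q/(πD²) = 1.662 m/s; Re = 2.31×10^5; ε/D = 0.00169; f = 0.02322
h_f = f(L/D)V²/2g = 4.665 m
Total head H = z + h_f = 36.2 + 4.665 = 40.86 m
P_hyd = ρgQH = 819.0·9.81·0.159·40.86 = 52.20 kW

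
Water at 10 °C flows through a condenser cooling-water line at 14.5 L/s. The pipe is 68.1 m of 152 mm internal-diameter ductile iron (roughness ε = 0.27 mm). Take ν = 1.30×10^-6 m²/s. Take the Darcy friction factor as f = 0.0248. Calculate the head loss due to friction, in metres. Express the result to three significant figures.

V = 4Q/(πD²) = 4·0.0145/(π·0.152²) = 0.7991 m/s
h_f = f(L/D)V²/(2g) = 0.02480·(68.1/0.152)·0.7991²/(2·9.81) = 0.3616 m

h_f ≈ 0.362 m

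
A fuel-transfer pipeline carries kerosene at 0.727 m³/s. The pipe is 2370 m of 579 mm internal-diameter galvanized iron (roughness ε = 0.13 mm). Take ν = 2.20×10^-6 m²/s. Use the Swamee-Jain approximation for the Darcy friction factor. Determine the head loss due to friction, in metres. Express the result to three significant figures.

V = 4Q/(πD²) = 4·0.727/(π·0.579²) = 2.761 m/s
Re = VD/ν = 2.761·0.579/2.20×10^-6 = 7.27×10^5 → turbulent
ε/D = 0.13/579 = 2.25×10^-4
Swamee-Jain: f = 0.01531
h_f = f(L/D)V²/(2g) = 0.01531·(2370/0.579)·2.761²/(2·9.81) = 24.36 m

h_f ≈ 24.4 m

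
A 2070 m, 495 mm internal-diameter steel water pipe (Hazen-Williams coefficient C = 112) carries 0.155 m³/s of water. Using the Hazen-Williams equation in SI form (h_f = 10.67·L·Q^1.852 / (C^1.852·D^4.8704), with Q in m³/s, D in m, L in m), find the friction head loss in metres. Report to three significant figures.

h_f = 10.67·2070·0.155^1.852 / (112^1.852·0.495^4.8704) = 3.442 m

h_f ≈ 3.44 m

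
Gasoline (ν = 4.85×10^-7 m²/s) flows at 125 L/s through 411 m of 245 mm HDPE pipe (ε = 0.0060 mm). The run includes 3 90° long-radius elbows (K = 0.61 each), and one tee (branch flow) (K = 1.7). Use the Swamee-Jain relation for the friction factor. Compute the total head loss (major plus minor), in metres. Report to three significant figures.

H_L ≈ 8.32 m

V = 4Q/(πD²) = 2.651 m/s; V²/2g = 0.3583 m
Re = 1.34×10^6, ε/D = 2.45×10^-5 → f = 0.01173 (Swamee-Jain)
Major: h_f = f(L/D)·V²/2g = 0.01173·1678·0.3583 = 7.051 m
Minor: ΣK = 3.53; h_m = ΣK·V²/2g = 1.265 m
Total H_L = 7.051 + 1.265 = 8.316 m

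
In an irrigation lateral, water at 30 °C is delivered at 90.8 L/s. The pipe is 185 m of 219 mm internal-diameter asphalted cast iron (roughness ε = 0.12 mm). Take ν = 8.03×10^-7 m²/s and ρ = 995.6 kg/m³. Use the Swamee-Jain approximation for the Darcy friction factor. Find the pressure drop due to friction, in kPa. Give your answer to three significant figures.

Δp ≈ 43.6 kPa

V = 4Q/(πD²) = 4·0.0908/(π·0.219²) = 2.411 m/s
Re = VD/ν = 2.411·0.219/8.03×10^-7 = 6.57×10^5 → turbulent
ε/D = 0.12/219 = 5.48×10^-4
Swamee-Jain: f = 0.01786
h_f = f(L/D)V²/(2g) = 0.01786·(185/0.219)·2.411²/(2·9.81) = 4.468 m
Δp = ρg·h_f = 995.6·9.81·4.468 = 43.64 kPa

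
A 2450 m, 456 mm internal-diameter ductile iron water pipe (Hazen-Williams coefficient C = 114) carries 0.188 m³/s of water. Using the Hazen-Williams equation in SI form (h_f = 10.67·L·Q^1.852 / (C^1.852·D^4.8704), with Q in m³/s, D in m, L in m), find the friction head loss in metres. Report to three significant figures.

h_f ≈ 8.41 m

h_f = 10.67·2450·0.188^1.852 / (114^1.852·0.456^4.8704) = 8.407 m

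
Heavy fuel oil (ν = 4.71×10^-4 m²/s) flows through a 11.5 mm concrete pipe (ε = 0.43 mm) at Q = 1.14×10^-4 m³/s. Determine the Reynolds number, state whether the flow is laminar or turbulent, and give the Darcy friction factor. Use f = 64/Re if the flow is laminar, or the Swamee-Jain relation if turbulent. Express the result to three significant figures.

V = 4Q/(πD²) = 1.098 m/s
Re = VD/ν = 1.098·0.0115/4.71×10^-4 = 26.8
Re < 2300 → laminar → f = 64/Re = 2.388

Re ≈ 26.8; laminar; f = 64/Re ≈ 2.39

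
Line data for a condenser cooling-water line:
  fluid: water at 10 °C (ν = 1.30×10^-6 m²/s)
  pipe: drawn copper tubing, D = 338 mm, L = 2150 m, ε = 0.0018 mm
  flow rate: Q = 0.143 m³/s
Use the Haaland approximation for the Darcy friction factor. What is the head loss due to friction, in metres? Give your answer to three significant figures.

h_f ≈ 11.2 m

V = 4Q/(πD²) = 4·0.143/(π·0.338²) = 1.594 m/s
Re = VD/ν = 1.594·0.338/1.30×10^-6 = 4.14×10^5 → turbulent
ε/D = 0.0018/338 = 5.33×10^-6
Haaland: f = 0.01356
h_f = f(L/D)V²/(2g) = 0.01356·(2150/0.338)·1.594²/(2·9.81) = 11.17 m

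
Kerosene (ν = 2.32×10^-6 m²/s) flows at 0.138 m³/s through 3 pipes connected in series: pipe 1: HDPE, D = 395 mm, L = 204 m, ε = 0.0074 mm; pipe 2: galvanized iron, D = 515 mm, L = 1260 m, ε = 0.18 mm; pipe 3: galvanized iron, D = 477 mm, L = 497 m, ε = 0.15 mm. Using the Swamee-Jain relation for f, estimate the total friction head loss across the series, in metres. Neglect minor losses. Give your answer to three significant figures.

H ≈ 2.14 m

Pipe 1: V = 1.126 m/s, Re = 1.92×10^5, ε/D = 1.87×10^-5, f = 0.01583, h_1 = f(L/D)V²/2g = 0.5284 m
Pipe 2: V = 0.6625 m/s, Re = 1.47×10^5, ε/D = 3.50×10^-4, f = 0.01874, h_2 = f(L/D)V²/2g = 1.026 m
Pipe 3: V = 0.7722 m/s, Re = 1.59×10^5, ε/D = 3.14×10^-4, f = 0.01837, h_3 = f(L/D)V²/2g = 0.5818 m
Series → Q common, losses add: H = Σh = 2.136 m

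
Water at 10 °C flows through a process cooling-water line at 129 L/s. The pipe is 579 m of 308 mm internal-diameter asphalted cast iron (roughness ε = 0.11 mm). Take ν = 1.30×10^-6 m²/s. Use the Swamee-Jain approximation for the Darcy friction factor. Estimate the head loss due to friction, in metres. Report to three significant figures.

h_f ≈ 4.89 m

V = 4Q/(πD²) = 4·0.129/(π·0.308²) = 1.731 m/s
Re = VD/ν = 1.731·0.308/1.30×10^-6 = 4.10×10^5 → turbulent
ε/D = 0.11/308 = 3.57×10^-4
Swamee-Jain: f = 0.01703
h_f = f(L/D)V²/(2g) = 0.01703·(579/0.308)·1.731²/(2·9.81) = 4.892 m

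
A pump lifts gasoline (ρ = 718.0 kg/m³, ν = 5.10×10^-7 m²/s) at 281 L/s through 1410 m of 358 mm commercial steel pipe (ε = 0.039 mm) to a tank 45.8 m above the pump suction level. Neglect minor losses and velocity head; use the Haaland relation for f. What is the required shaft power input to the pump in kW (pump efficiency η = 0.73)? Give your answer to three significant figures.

V = 4Q/(πD²) = 2.792 m/s; Re = 1.96×10^6; ε/D = 1.09×10^-4; f = 0.01290
h_f = f(L/D)V²/2g = 20.19 m
Total head H = z + h_f = 45.8 + 20.19 = 65.99 m
P_hyd = ρgQH = 718.0·9.81·0.281·65.99 = 130.6 kW
P_shaft = P_hyd/η = 130.6/0.73 = 178.9 kW

P_shaft ≈ 179 kW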